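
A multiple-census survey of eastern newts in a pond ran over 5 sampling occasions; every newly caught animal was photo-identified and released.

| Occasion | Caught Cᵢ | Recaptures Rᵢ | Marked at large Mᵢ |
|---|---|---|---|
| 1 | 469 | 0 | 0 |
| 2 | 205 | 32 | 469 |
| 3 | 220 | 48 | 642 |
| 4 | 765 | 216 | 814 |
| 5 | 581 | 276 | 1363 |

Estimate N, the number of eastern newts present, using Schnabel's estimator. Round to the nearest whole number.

Σ MᵢCᵢ = 0·469 + 469·205 + 642·220 + 814·765 + 1363·581 = 0 + 96145 + 141240 + 622710 + 791903 = 1651998
Σ Rᵢ = 0 + 32 + 48 + 216 + 276 = 572
N̂ = 1651998 / 572 ≈ 2888.1 → 2888

N ≈ 2888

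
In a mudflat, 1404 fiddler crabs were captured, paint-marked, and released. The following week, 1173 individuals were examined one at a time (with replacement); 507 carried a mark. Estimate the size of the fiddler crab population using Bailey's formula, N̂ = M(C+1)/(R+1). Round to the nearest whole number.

N ≈ 3245

N̂ = 1404·(1173+1)/(507+1) = 1404·1174/508 = 1648296/508 ≈ 3244.7 → 3245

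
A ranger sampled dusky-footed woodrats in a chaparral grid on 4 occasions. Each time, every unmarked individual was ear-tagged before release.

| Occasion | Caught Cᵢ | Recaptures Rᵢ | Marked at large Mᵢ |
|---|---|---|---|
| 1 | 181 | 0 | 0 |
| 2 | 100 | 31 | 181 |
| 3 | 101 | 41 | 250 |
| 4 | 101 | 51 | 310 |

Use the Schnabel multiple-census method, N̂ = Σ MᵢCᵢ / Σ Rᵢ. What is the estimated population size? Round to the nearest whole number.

N ≈ 607

Σ MᵢCᵢ = 0·181 + 181·100 + 250·101 + 310·101 = 0 + 18100 + 25250 + 31310 = 74660
Σ Rᵢ = 0 + 31 + 41 + 51 = 123
N̂ = 74660 / 123 ≈ 607.0 → 607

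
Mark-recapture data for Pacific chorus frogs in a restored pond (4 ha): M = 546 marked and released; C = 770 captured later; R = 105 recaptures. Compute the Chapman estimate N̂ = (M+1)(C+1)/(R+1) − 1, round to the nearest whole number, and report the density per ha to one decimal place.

density ≈ 994.5 Pacific chorus frogs per ha

N̂ = 547·771/106 − 1 = 421737/106 − 1 ≈ 3977.7 → 3978
Density = N̂ / area = 3978 / 4 ≈ 994.50 → 994.5 per ha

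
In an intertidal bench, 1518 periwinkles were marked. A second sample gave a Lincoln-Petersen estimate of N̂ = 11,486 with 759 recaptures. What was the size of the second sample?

From N = M·C/R: C = N·R / M = 11486·759 / 1518 = 8717874 / 1518 = 5743.

C = 5743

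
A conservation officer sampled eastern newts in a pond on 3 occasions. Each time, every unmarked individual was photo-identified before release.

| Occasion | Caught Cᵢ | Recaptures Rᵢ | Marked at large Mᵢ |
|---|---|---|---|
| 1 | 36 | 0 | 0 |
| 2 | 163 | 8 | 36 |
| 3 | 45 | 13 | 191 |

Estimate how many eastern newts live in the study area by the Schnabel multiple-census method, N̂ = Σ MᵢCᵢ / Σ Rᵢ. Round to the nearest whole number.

Σ MᵢCᵢ = 0·36 + 36·163 + 191·45 = 0 + 5868 + 8595 = 14463
Σ Rᵢ = 0 + 8 + 13 = 21
N̂ = 14463 / 21 ≈ 688.7 → 689

N ≈ 689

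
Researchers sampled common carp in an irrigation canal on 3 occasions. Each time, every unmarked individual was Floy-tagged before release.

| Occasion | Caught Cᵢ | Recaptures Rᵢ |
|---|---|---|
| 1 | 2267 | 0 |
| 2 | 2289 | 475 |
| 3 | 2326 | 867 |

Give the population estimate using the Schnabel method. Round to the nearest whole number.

Marked at large before each occasion: Mᵢ = Σⱼ<ᵢ (Cⱼ − Rⱼ) → M1=0, M2=2267, M3=4081
Σ MᵢCᵢ = 0·2267 + 2267·2289 + 4081·2326 = 0 + 5189163 + 9492406 = 14681569
Σ Rᵢ = 0 + 475 + 867 = 1342
N̂ = 14681569 / 1342 ≈ 10940.1 → 10940

N ≈ 10,940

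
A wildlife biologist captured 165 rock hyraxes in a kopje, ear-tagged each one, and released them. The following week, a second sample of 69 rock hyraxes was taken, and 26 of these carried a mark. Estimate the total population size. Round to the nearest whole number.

N ≈ 438

N = (165 × 69) / 26 = 11385 / 26 ≈ 437.9 → 438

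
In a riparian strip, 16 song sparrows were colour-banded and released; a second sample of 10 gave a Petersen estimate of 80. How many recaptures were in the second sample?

From N = M·C/R: R = M·C / N = 16·10 / 80 = 160 / 80 = 2.

R = 2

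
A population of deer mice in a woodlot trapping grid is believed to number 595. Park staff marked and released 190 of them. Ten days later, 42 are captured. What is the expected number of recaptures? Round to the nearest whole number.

Expected recaptures E[R] = M·C / N.
E[R] = 190 × 42 / 595 = 7980 / 595 ≈ 13.4 → 13

expected recaptures ≈ 13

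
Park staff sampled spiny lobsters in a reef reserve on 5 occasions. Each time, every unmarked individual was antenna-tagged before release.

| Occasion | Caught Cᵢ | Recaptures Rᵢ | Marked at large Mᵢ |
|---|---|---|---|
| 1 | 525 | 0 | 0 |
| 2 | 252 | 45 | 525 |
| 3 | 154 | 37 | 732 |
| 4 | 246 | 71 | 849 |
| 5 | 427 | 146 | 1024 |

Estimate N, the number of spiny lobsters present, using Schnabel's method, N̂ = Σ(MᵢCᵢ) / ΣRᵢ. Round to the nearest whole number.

Σ MᵢCᵢ = 0·525 + 525·252 + 732·154 + 849·246 + 1024·427 = 0 + 132300 + 112728 + 208854 + 437248 = 891130
Σ Rᵢ = 0 + 45 + 37 + 71 + 146 = 299
N̂ = 891130 / 299 ≈ 2980.4 → 2980

N ≈ 2980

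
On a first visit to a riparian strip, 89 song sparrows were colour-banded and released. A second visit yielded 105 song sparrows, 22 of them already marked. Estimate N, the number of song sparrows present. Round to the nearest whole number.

The marked fraction in the recapture sample should equal the marked fraction in the population: 22/105 = 89/N.
N = (89 × 105) / 22 = 9345 / 22 ≈ 424.8 → 425

N ≈ 425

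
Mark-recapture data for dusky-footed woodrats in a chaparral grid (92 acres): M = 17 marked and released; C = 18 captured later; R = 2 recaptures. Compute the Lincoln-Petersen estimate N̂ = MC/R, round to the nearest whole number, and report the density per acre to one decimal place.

N̂ = 17·18/2 = 306/2 = 153
Density = N̂ / area = 153 / 92 ≈ 1.66 → 1.7 per acre

density ≈ 1.7 dusky-footed woodrats per acre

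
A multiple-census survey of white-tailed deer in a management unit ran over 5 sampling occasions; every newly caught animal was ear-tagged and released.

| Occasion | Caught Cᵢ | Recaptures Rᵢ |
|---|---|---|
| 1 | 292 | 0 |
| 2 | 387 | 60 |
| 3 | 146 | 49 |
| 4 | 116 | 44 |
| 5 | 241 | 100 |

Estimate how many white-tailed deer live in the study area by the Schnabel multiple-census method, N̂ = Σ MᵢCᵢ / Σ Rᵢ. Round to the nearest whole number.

N ≈ 1883

Marked at large before each occasion: Mᵢ = Σⱼ<ᵢ (Cⱼ − Rⱼ) → M1=0, M2=292, M3=619, M4=716, M5=788
Σ MᵢCᵢ = 0·292 + 292·387 + 619·146 + 716·116 + 788·241 = 0 + 113004 + 90374 + 83056 + 189908 = 476342
Σ Rᵢ = 0 + 60 + 49 + 44 + 100 = 253
N̂ = 476342 / 253 ≈ 1882.8 → 1883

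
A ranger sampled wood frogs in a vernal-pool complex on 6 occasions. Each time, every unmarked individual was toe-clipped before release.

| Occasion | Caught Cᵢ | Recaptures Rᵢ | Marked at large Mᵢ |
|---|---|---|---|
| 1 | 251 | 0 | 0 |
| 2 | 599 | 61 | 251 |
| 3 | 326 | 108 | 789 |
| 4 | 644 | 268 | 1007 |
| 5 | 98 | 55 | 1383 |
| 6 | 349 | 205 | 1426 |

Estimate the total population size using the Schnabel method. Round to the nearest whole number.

Σ MᵢCᵢ = 0·251 + 251·599 + 789·326 + 1007·644 + 1383·98 + 1426·349 = 0 + 150349 + 257214 + 648508 + 135534 + 497674 = 1689279
Σ Rᵢ = 0 + 61 + 108 + 268 + 55 + 205 = 697
N̂ = 1689279 / 697 ≈ 2423.6 → 2424

N ≈ 2424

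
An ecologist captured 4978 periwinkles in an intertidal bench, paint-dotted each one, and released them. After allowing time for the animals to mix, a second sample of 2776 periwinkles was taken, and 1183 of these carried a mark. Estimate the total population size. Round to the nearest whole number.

N ≈ 11,681

The marked fraction in the recapture sample should equal the marked fraction in the population: 1183/2776 = 4978/N.
N = (4978 × 2776) / 1183 = 13818928 / 1183 ≈ 11681.3 → 11681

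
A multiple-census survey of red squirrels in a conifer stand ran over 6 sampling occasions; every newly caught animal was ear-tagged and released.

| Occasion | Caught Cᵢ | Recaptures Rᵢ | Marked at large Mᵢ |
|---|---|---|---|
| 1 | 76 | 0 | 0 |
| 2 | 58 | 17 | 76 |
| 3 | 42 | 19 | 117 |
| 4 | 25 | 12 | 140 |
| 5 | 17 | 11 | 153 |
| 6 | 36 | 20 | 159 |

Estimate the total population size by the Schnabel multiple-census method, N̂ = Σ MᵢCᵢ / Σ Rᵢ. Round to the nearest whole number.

Σ MᵢCᵢ = 0·76 + 76·58 + 117·42 + 140·25 + 153·17 + 159·36 = 0 + 4408 + 4914 + 3500 + 2601 + 5724 = 21147
Σ Rᵢ = 0 + 17 + 19 + 12 + 11 + 20 = 79
N̂ = 21147 / 79 ≈ 267.7 → 268

N ≈ 268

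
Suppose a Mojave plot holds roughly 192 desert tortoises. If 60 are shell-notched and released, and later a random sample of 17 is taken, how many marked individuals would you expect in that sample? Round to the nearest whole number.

expected recaptures ≈ 5

Expected recaptures E[R] = M·C / N.
E[R] = 60 × 17 / 192 = 1020 / 192 ≈ 5.3 → 5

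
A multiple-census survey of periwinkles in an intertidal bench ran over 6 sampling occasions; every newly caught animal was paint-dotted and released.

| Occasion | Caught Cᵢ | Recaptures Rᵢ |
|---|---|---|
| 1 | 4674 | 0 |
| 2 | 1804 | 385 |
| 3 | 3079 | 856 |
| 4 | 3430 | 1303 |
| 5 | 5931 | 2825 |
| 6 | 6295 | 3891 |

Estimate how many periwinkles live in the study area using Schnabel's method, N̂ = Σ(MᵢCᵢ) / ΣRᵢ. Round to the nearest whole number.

N ≈ 21,916

Marked at large before each occasion: Mᵢ = Σⱼ<ᵢ (Cⱼ − Rⱼ) → M1=0, M2=4674, M3=6093, M4=8316, M5=10443, M6=13549
Σ MᵢCᵢ = 0·4674 + 4674·1804 + 6093·3079 + 8316·3430 + 10443·5931 + 13549·6295 = 0 + 8431896 + 18760347 + 28523880 + 61937433 + 85290955 = 202944511
Σ Rᵢ = 0 + 385 + 856 + 1303 + 2825 + 3891 = 9260
N̂ = 202944511 / 9260 ≈ 21916.3 → 21916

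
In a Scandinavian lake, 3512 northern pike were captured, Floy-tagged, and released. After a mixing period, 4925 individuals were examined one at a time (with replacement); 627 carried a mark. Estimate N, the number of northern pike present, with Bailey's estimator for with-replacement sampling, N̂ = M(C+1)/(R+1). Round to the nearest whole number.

N ≈ 27,548

N̂ = 3512·(4925+1)/(627+1) = 3512·4926/628 = 17300112/628 ≈ 27547.9 → 27548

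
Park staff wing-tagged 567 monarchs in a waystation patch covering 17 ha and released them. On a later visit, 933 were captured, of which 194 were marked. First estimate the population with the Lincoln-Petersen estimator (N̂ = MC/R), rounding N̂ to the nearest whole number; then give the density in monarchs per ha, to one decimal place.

N̂ = 567·933/194 = 529011/194 ≈ 2726.9 → 2727
Density = N̂ / area = 2727 / 17 ≈ 160.41 → 160.4 per ha

density ≈ 160.4 monarchs per ha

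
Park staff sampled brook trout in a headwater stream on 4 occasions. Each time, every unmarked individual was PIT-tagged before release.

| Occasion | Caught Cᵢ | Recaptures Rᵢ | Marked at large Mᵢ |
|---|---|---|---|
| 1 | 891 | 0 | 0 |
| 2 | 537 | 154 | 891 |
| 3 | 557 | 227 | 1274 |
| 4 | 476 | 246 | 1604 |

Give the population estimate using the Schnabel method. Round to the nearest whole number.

Σ MᵢCᵢ = 0·891 + 891·537 + 1274·557 + 1604·476 = 0 + 478467 + 709618 + 763504 = 1951589
Σ Rᵢ = 0 + 154 + 227 + 246 = 627
N̂ = 1951589 / 627 ≈ 3112.6 → 3113

N ≈ 3113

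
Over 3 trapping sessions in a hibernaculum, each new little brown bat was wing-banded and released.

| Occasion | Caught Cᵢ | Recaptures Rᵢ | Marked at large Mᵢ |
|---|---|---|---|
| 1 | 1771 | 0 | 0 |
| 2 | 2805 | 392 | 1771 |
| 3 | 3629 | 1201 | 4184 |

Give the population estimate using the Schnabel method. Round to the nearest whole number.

Σ MᵢCᵢ = 0·1771 + 1771·2805 + 4184·3629 = 0 + 4967655 + 15183736 = 20151391
Σ Rᵢ = 0 + 392 + 1201 = 1593
N̂ = 20151391 / 1593 ≈ 12650.0 → 12650

N ≈ 12,650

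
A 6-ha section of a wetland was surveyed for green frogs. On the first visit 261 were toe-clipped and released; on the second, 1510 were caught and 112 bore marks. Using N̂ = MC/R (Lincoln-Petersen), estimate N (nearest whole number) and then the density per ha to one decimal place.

N̂ = 261·1510/112 = 394110/112 ≈ 3518.8 → 3519
Density = N̂ / area = 3519 / 6 ≈ 586.50 → 586.5 per ha

density ≈ 586.5 green frogs per ha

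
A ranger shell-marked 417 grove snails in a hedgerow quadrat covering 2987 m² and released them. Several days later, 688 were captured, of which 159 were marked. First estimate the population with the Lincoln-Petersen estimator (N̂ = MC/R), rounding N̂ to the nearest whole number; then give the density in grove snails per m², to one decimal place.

density ≈ 0.6 grove snails per m²

N̂ = 417·688/159 = 286896/159 ≈ 1804.4 → 1804
Density = N̂ / area = 1804 / 2987 ≈ 0.60 → 0.6 per m²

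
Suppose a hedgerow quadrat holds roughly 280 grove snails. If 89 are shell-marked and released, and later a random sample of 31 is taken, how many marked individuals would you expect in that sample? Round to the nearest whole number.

Expected recaptures E[R] = M·C / N.
E[R] = 89 × 31 / 280 = 2759 / 280 ≈ 9.9 → 10

expected recaptures ≈ 10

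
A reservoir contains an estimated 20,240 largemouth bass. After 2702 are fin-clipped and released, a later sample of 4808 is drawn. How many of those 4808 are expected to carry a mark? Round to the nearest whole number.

Expected recaptures E[R] = M·C / N.
E[R] = 2702 × 4808 / 20240 = 12991216 / 20240 ≈ 641.9 → 642

expected recaptures ≈ 642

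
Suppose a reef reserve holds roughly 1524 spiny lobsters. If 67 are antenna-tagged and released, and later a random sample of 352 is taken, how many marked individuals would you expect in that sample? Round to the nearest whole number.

Expected recaptures E[R] = M·C / N.
E[R] = 67 × 352 / 1524 = 23584 / 1524 ≈ 15.48 → 15

expected recaptures ≈ 15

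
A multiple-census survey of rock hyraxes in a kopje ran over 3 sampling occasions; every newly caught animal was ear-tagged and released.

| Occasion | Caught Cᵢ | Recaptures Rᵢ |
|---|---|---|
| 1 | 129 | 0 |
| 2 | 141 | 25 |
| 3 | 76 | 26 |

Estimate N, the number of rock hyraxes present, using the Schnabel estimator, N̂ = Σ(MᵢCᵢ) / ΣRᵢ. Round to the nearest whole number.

N ≈ 722

Marked at large before each occasion: Mᵢ = Σⱼ<ᵢ (Cⱼ − Rⱼ) → M1=0, M2=129, M3=245
Σ MᵢCᵢ = 0·129 + 129·141 + 245·76 = 0 + 18189 + 18620 = 36809
Σ Rᵢ = 0 + 25 + 26 = 51
N̂ = 36809 / 51 ≈ 721.7 → 722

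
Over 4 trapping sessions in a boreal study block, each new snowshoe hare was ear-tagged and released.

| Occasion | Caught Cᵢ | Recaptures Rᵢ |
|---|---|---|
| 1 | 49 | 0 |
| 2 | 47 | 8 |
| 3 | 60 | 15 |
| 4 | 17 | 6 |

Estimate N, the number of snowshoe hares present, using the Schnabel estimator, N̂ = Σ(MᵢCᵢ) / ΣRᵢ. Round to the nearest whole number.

N ≈ 339

Marked at large before each occasion: Mᵢ = Σⱼ<ᵢ (Cⱼ − Rⱼ) → M1=0, M2=49, M3=88, M4=133
Σ MᵢCᵢ = 0·49 + 49·47 + 88·60 + 133·17 = 0 + 2303 + 5280 + 2261 = 9844
Σ Rᵢ = 0 + 8 + 15 + 6 = 29
N̂ = 9844 / 29 ≈ 339.4 → 339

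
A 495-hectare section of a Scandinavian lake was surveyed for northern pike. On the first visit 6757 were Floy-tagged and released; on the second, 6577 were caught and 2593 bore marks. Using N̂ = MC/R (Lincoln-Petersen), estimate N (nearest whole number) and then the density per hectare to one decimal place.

density ≈ 34.6 northern pike per hectare

N̂ = 6757·6577/2593 = 44440789/2593 ≈ 17138.8 → 17139
Density = N̂ / area = 17139 / 495 ≈ 34.62 → 34.6 per hectare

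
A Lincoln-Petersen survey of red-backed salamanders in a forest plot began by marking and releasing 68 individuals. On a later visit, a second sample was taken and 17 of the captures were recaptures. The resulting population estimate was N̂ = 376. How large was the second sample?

C = 94

From N = M·C/R: C = N·R / M = 376·17 / 68 = 6392 / 68 = 94.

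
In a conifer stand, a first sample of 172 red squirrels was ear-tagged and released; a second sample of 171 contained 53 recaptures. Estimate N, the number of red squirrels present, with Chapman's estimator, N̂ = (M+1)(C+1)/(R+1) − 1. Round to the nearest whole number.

N ≈ 550

N̂ = (172+1)(171+1)/(53+1) − 1 = 173·172/54 − 1
= 29756/54 − 1 ≈ 551.0 − 1 ≈ 550.0 → 550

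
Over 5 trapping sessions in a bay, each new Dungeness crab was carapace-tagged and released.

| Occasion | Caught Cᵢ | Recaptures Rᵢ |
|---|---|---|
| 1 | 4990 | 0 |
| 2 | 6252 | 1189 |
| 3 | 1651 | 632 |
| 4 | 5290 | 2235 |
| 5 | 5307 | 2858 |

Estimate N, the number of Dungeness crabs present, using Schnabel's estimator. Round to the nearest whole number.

N ≈ 26,228

Marked at large before each occasion: Mᵢ = Σⱼ<ᵢ (Cⱼ − Rⱼ) → M1=0, M2=4990, M3=10053, M4=11072, M5=14127
Σ MᵢCᵢ = 0·4990 + 4990·6252 + 10053·1651 + 11072·5290 + 14127·5307 = 0 + 31197480 + 16597503 + 58570880 + 74971989 = 181337852
Σ Rᵢ = 0 + 1189 + 632 + 2235 + 2858 = 6914
N̂ = 181337852 / 6914 ≈ 26227.6 → 26228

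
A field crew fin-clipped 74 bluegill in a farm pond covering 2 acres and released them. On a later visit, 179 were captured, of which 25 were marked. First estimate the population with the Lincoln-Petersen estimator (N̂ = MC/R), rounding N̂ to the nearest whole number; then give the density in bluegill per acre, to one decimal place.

density ≈ 265.0 bluegill per acre

N̂ = 74·179/25 = 13246/25 ≈ 529.8 → 530
Density = N̂ / area = 530 / 2 = 265.0 per acre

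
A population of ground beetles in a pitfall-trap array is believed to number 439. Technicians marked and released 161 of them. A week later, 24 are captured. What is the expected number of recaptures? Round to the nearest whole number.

expected recaptures ≈ 9

Expected recaptures E[R] = M·C / N.
E[R] = 161 × 24 / 439 = 3864 / 439 ≈ 8.8 → 9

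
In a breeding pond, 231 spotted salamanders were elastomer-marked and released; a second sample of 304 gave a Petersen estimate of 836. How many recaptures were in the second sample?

R = 84

From N = M·C/R: R = M·C / N = 231·304 / 836 = 70224 / 836 = 84.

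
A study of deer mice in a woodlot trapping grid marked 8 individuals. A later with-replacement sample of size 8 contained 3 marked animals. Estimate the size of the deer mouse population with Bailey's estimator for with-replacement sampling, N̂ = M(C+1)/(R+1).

N = 18

N̂ = 8·(8+1)/(3+1) = 8·9/4 = 72/4 = 18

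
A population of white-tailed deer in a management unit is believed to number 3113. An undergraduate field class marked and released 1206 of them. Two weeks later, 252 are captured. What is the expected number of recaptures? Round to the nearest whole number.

Expected recaptures E[R] = M·C / N.
E[R] = 1206 × 252 / 3113 = 303912 / 3113 ≈ 97.6 → 98

expected recaptures ≈ 98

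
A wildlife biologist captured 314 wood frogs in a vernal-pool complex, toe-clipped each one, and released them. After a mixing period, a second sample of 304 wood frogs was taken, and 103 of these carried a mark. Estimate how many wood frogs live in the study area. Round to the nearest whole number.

N = (314 × 304) / 103 = 95456 / 103 ≈ 926.8 → 927

N ≈ 927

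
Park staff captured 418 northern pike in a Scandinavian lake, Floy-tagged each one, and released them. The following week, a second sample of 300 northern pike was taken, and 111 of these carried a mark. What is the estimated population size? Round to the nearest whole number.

N ≈ 1130

N = (418 × 300) / 111 = 125400 / 111 ≈ 1129.7 → 1130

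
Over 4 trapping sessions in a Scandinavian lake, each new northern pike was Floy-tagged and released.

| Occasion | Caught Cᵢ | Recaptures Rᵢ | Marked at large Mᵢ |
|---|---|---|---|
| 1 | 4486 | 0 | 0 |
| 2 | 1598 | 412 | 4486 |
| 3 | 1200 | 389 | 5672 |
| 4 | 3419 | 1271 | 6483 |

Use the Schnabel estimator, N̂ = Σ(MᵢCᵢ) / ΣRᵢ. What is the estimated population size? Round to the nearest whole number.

Σ MᵢCᵢ = 0·4486 + 4486·1598 + 5672·1200 + 6483·3419 = 0 + 7168628 + 6806400 + 22165377 = 36140405
Σ Rᵢ = 0 + 412 + 389 + 1271 = 2072
N̂ = 36140405 / 2072 ≈ 17442.3 → 17442

N ≈ 17,442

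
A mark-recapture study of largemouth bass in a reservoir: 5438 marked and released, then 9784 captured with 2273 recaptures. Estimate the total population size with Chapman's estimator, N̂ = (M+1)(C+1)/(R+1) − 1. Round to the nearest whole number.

N̂ = (5438+1)(9784+1)/(2273+1) − 1 = 5439·9785/2274 − 1
= 53220615/2274 − 1 ≈ 23404.0 − 1 ≈ 23403.0 → 23403

N ≈ 23,403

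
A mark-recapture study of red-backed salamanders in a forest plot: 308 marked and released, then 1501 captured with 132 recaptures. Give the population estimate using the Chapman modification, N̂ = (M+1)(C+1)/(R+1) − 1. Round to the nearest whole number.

N̂ = (308+1)(1501+1)/(132+1) − 1 = 309·1502/133 − 1
= 464118/133 − 1 ≈ 3489.6 − 1 ≈ 3488.6 → 3489

N ≈ 3489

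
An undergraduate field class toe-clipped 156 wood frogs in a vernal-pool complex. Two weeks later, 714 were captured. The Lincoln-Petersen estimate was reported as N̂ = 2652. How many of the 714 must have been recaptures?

From N = M·C/R: R = M·C / N = 156·714 / 2652 = 111384 / 2652 = 42.

R = 42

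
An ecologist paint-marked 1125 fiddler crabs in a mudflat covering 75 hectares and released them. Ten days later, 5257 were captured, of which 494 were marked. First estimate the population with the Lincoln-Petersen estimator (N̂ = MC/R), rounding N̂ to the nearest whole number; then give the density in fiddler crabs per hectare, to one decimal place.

N̂ = 1125·5257/494 = 5914125/494 ≈ 11971.9 → 11972
Density = N̂ / area = 11972 / 75 ≈ 159.63 → 159.6 per hectare

density ≈ 159.6 fiddler crabs per hectare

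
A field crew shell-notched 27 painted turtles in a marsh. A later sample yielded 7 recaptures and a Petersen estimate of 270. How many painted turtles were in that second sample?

C = 70

From N = M·C/R: C = N·R / M = 270·7 / 27 = 1890 / 27 = 70.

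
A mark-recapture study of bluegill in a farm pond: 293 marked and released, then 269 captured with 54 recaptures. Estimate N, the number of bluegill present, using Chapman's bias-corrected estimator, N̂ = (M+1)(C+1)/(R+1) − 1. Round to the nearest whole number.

N ≈ 1442

N̂ = (293+1)(269+1)/(54+1) − 1 = 294·270/55 − 1
= 79380/55 − 1 ≈ 1443.3 − 1 ≈ 1442.3 → 1442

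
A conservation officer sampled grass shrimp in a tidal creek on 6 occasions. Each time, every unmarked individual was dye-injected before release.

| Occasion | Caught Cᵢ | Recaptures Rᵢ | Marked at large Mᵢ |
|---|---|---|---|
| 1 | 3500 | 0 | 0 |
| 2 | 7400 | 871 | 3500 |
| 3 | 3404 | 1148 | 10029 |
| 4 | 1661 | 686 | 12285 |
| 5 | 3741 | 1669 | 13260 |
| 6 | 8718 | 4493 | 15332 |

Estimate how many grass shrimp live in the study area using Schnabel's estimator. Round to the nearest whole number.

Σ MᵢCᵢ = 0·3500 + 3500·7400 + 10029·3404 + 12285·1661 + 13260·3741 + 15332·8718 = 0 + 25900000 + 34138716 + 20405385 + 49605660 + 133664376 = 263714137
Σ Rᵢ = 0 + 871 + 1148 + 686 + 1669 + 4493 = 8867
N̂ = 263714137 / 8867 ≈ 29741.1 → 29741

N ≈ 29,741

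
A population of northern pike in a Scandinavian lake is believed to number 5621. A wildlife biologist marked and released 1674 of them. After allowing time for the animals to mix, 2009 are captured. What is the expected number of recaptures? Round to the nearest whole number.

Expected recaptures E[R] = M·C / N.
E[R] = 1674 × 2009 / 5621 = 3363066 / 5621 ≈ 598.3 → 598

expected recaptures ≈ 598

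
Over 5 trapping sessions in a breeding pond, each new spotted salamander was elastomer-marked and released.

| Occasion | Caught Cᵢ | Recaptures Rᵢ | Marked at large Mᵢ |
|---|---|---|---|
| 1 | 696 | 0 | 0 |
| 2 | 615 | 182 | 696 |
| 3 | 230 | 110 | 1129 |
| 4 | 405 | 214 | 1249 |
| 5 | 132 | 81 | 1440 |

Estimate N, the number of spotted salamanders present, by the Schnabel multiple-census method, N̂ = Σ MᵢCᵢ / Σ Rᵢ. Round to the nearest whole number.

N ≈ 2357

Σ MᵢCᵢ = 0·696 + 696·615 + 1129·230 + 1249·405 + 1440·132 = 0 + 428040 + 259670 + 505845 + 190080 = 1383635
Σ Rᵢ = 0 + 182 + 110 + 214 + 81 = 587
N̂ = 1383635 / 587 ≈ 2357.1 → 2357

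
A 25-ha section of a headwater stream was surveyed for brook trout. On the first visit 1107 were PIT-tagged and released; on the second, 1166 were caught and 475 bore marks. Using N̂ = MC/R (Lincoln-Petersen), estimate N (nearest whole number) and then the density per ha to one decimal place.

density ≈ 108.7 brook trout per ha

N̂ = 1107·1166/475 = 1290762/475 ≈ 2717.4 → 2717
Density = N̂ / area = 2717 / 25 ≈ 108.68 → 108.7 per ha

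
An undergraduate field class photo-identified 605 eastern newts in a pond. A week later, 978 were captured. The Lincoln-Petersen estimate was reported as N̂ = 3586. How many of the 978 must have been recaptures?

R = 165

From N = M·C/R: R = M·C / N = 605·978 / 3586 = 591690 / 3586 = 165.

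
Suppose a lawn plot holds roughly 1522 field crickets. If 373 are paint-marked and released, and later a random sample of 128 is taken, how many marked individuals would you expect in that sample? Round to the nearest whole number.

expected recaptures ≈ 31

Expected recaptures E[R] = M·C / N.
E[R] = 373 × 128 / 1522 = 47744 / 1522 ≈ 31.4 → 31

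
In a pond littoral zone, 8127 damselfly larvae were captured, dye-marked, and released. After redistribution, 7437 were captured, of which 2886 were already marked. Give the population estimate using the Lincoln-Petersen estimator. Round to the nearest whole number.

N ≈ 20,943

N = (8127 × 7437) / 2886 = 60440499 / 2886 ≈ 20942.7 → 20943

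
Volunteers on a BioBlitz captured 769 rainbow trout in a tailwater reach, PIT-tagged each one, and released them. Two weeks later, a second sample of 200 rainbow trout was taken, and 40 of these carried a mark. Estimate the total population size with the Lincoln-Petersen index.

Lincoln-Petersen assumes M/N = R/C, so N = M·C / R.
N = (769 × 200) / 40 = 153800 / 40 = 3845

N = 3845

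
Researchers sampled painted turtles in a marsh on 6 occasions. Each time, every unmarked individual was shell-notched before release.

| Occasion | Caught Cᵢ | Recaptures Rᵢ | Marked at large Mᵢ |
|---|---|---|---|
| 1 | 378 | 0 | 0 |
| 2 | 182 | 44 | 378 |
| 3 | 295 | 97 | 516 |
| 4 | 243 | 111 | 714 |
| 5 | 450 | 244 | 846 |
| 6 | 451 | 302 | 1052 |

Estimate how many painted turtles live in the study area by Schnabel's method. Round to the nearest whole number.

N ≈ 1566

Σ MᵢCᵢ = 0·378 + 378·182 + 516·295 + 714·243 + 846·450 + 1052·451 = 0 + 68796 + 152220 + 173502 + 380700 + 474452 = 1249670
Σ Rᵢ = 0 + 44 + 97 + 111 + 244 + 302 = 798
N̂ = 1249670 / 798 ≈ 1566.0 → 1566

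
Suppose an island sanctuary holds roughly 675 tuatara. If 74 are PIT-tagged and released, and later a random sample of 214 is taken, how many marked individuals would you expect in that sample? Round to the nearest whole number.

expected recaptures ≈ 23

The marked fraction of the population is 74/675, so in a sample of 214 expect C·(M/N) marked.
E[R] = 74 × 214 / 675 = 15836 / 675 ≈ 23.46 → 23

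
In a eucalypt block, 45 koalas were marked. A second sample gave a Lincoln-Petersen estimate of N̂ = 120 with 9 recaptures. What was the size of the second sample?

From N = M·C/R: C = N·R / M = 120·9 / 45 = 1080 / 45 = 24.

C = 24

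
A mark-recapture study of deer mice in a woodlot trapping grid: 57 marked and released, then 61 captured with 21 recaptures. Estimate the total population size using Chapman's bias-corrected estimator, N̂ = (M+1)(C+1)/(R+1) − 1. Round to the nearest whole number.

N ≈ 162

N̂ = (57+1)(61+1)/(21+1) − 1 = 58·62/22 − 1
= 3596/22 − 1 ≈ 163.45 − 1 ≈ 162.45 → 162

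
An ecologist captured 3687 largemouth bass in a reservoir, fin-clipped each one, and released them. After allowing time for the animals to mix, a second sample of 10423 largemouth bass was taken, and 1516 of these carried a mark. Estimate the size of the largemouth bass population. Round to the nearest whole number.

If marked individuals mix randomly, R/C ≈ M/N, giving N ≈ M·C/R.
N = (3687 × 10423) / 1516 = 38429601 / 1516 ≈ 25349.3 → 25349

N ≈ 25,349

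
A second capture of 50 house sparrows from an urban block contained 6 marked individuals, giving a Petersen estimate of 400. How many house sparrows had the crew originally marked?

From N = M·C/R: M = N·R / C = 400·6 / 50 = 2400 / 50 = 48.

M = 48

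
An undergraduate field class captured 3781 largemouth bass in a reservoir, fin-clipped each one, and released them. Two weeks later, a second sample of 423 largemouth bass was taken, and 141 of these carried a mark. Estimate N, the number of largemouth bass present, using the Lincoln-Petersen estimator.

N = (3781 × 423) / 141 = 1599363 / 141 = 11343

N = 11,343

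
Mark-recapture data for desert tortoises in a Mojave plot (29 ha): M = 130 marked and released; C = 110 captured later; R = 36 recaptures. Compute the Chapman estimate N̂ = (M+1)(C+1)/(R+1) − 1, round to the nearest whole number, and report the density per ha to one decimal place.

density ≈ 13.5 desert tortoises per ha

N̂ = 131·111/37 − 1 = 14541/37 − 1 = 392
Density = N̂ / area = 392 / 29 ≈ 13.52 → 13.5 per ha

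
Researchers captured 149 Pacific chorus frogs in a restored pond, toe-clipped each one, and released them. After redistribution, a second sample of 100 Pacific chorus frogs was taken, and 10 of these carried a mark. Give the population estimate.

The marked fraction in the recapture sample should equal the marked fraction in the population: 10/100 = 149/N.
N = (149 × 100) / 10 = 14900 / 10 = 1490

N = 1490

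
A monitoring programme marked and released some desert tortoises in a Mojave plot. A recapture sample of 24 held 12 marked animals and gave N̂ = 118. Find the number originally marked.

M = 59

From N = M·C/R: M = N·R / C = 118·12 / 24 = 1416 / 24 = 59.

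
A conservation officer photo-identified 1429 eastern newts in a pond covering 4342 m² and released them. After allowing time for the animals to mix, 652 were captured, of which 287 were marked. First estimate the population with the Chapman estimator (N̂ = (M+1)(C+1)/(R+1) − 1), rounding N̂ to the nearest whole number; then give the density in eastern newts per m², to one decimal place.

N̂ = 1430·653/288 − 1 = 933790/288 − 1 ≈ 3241.3 → 3241
Density = N̂ / area = 3241 / 4342 ≈ 0.746 → 0.7 per m²

density ≈ 0.7 eastern newts per m²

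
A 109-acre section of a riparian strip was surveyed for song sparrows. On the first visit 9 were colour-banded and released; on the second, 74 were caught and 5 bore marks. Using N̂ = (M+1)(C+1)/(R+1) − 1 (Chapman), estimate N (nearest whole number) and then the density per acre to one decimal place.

density ≈ 1.1 song sparrows per acre

N̂ = 10·75/6 − 1 = 750/6 − 1 = 124
Density = N̂ / area = 124 / 109 ≈ 1.14 → 1.1 per acre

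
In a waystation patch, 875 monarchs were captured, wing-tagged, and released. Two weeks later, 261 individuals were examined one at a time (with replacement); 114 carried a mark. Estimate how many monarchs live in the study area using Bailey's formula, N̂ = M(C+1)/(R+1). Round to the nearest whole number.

N ≈ 1993

N̂ = 875·(261+1)/(114+1) = 875·262/115 = 229250/115 ≈ 1993.48 → 1993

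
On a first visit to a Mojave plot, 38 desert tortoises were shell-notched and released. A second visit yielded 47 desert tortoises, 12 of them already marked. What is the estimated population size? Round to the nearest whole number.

N ≈ 149

Lincoln-Petersen assumes M/N = R/C, so N = M·C / R.
N = (38 × 47) / 12 = 1786 / 12 ≈ 148.8 → 149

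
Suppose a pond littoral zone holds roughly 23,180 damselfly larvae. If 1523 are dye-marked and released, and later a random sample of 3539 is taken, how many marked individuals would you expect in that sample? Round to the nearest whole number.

expected recaptures ≈ 233

The marked fraction of the population is 1523/23180, so in a sample of 3539 expect C·(M/N) marked.
E[R] = 1523 × 3539 / 23180 = 5389897 / 23180 ≈ 232.5 → 233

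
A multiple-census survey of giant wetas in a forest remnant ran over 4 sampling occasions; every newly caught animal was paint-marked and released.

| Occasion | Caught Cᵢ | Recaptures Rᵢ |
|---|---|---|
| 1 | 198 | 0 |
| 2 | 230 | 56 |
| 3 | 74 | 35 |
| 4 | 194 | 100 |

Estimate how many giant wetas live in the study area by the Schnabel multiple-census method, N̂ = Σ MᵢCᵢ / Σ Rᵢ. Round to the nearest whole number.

N ≈ 800

Marked at large before each occasion: Mᵢ = Σⱼ<ᵢ (Cⱼ − Rⱼ) → M1=0, M2=198, M3=372, M4=411
Σ MᵢCᵢ = 0·198 + 198·230 + 372·74 + 411·194 = 0 + 45540 + 27528 + 79734 = 152802
Σ Rᵢ = 0 + 56 + 35 + 100 = 191
N̂ = 152802 / 191 ≈ 800.0 → 800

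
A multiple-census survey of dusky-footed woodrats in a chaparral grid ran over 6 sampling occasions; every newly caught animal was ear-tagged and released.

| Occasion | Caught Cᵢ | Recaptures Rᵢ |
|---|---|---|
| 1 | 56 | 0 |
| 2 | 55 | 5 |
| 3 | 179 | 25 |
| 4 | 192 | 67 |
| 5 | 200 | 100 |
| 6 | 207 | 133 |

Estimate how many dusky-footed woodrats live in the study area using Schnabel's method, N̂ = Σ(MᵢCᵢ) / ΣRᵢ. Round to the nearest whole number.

Marked at large before each occasion: Mᵢ = Σⱼ<ᵢ (Cⱼ − Rⱼ) → M1=0, M2=56, M3=106, M4=260, M5=385, M6=485
Σ MᵢCᵢ = 0·56 + 56·55 + 106·179 + 260·192 + 385·200 + 485·207 = 0 + 3080 + 18974 + 49920 + 77000 + 100395 = 249369
Σ Rᵢ = 0 + 5 + 25 + 67 + 100 + 133 = 330
N̂ = 249369 / 330 ≈ 755.7 → 756

N ≈ 756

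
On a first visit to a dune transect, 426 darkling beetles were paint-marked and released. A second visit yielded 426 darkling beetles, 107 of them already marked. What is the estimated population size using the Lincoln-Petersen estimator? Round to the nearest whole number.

N ≈ 1696

N = (426 × 426) / 107 = 181476 / 107 ≈ 1696.0 → 1696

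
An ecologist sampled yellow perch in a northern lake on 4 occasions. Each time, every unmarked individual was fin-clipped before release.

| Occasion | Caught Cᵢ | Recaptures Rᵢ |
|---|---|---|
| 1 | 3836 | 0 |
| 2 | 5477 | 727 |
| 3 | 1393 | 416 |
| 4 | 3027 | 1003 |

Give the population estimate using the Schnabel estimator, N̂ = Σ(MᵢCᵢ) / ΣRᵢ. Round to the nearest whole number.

Marked at large before each occasion: Mᵢ = Σⱼ<ᵢ (Cⱼ − Rⱼ) → M1=0, M2=3836, M3=8586, M4=9563
Σ MᵢCᵢ = 0·3836 + 3836·5477 + 8586·1393 + 9563·3027 = 0 + 21009772 + 11960298 + 28947201 = 61917271
Σ Rᵢ = 0 + 727 + 416 + 1003 = 2146
N̂ = 61917271 / 2146 ≈ 28852.4 → 28852

N ≈ 28,852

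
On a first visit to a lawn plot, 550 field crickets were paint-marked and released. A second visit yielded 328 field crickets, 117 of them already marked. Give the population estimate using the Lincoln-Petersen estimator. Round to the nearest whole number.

N ≈ 1542

If marked individuals mix randomly, R/C ≈ M/N, giving N ≈ M·C/R.
N = (550 × 328) / 117 = 180400 / 117 ≈ 1541.9 → 1542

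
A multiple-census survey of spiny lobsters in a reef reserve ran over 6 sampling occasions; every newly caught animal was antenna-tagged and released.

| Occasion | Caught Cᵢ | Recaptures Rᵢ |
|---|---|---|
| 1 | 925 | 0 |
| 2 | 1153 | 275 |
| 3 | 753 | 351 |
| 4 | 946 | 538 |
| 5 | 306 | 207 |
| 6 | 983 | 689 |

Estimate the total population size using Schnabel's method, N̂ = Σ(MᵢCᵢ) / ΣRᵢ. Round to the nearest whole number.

N ≈ 3872

Marked at large before each occasion: Mᵢ = Σⱼ<ᵢ (Cⱼ − Rⱼ) → M1=0, M2=925, M3=1803, M4=2205, M5=2613, M6=2712
Σ MᵢCᵢ = 0·925 + 925·1153 + 1803·753 + 2205·946 + 2613·306 + 2712·983 = 0 + 1066525 + 1357659 + 2085930 + 799578 + 2665896 = 7975588
Σ Rᵢ = 0 + 275 + 351 + 538 + 207 + 689 = 2060
N̂ = 7975588 / 2060 ≈ 3871.6 → 3872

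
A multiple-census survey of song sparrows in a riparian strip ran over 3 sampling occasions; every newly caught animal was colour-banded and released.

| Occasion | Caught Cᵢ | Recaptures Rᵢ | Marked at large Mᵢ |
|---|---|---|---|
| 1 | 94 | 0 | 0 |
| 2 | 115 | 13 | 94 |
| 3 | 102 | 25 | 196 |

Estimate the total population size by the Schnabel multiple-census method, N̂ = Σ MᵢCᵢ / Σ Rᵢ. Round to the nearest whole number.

Σ MᵢCᵢ = 0·94 + 94·115 + 196·102 = 0 + 10810 + 19992 = 30802
Σ Rᵢ = 0 + 13 + 25 = 38
N̂ = 30802 / 38 ≈ 810.6 → 811

N ≈ 811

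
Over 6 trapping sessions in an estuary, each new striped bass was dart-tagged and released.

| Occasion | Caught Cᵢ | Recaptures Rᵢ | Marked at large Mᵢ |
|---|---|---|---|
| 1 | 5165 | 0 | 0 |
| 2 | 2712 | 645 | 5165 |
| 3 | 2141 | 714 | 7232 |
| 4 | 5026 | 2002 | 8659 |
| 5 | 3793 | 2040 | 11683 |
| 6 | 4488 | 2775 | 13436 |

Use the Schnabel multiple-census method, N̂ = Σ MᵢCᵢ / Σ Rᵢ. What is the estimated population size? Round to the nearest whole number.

Σ MᵢCᵢ = 0·5165 + 5165·2712 + 7232·2141 + 8659·5026 + 11683·3793 + 13436·4488 = 0 + 14007480 + 15483712 + 43520134 + 44313619 + 60300768 = 177625713
Σ Rᵢ = 0 + 645 + 714 + 2002 + 2040 + 2775 = 8176
N̂ = 177625713 / 8176 ≈ 21725.3 → 21725

N ≈ 21,725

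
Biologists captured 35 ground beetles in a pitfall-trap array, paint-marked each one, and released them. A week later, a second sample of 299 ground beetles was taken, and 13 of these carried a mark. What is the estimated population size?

N = 805

N = (35 × 299) / 13 = 10465 / 13 = 805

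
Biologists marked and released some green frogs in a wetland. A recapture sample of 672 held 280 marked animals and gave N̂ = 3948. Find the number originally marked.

From N = M·C/R: M = N·R / C = 3948·280 / 672 = 1105440 / 672 = 1645.

M = 1645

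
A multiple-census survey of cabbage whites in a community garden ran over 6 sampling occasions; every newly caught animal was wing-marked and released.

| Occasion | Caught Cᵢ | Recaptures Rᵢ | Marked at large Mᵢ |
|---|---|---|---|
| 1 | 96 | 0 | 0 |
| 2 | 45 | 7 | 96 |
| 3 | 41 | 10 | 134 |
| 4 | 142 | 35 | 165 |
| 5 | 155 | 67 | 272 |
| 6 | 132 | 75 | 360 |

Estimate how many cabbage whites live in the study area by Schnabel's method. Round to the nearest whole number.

Σ MᵢCᵢ = 0·96 + 96·45 + 134·41 + 165·142 + 272·155 + 360·132 = 0 + 4320 + 5494 + 23430 + 42160 + 47520 = 122924
Σ Rᵢ = 0 + 7 + 10 + 35 + 67 + 75 = 194
N̂ = 122924 / 194 ≈ 633.6 → 634

N ≈ 634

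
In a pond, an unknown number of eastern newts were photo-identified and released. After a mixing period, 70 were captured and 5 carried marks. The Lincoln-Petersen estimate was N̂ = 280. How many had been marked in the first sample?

M = 20

From N = M·C/R: M = N·R / C = 280·5 / 70 = 1400 / 70 = 20.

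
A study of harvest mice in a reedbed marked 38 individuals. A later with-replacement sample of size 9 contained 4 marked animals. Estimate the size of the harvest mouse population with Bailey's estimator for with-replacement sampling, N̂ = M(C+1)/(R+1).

N = 76

N̂ = 38·(9+1)/(4+1) = 38·10/5 = 380/5 = 76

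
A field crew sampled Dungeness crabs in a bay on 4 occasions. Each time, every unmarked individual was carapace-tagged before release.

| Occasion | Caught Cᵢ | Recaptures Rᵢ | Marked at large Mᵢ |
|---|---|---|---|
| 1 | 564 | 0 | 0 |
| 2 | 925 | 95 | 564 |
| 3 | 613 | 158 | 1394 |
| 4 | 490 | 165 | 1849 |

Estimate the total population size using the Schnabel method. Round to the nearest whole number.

N ≈ 5460

Σ MᵢCᵢ = 0·564 + 564·925 + 1394·613 + 1849·490 = 0 + 521700 + 854522 + 906010 = 2282232
Σ Rᵢ = 0 + 95 + 158 + 165 = 418
N̂ = 2282232 / 418 ≈ 5459.9 → 5460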